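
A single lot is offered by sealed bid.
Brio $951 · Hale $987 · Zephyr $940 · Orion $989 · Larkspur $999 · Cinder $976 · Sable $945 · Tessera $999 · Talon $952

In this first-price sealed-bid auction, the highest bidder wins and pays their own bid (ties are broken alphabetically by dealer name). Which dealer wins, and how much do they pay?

Larkspur pays $999

Rule: the highest bidder wins and pays their own bid.
Sorting bids: 999 (Larkspur) > 999 (Tessera) > 989 (Orion) > 987 (Hale) > 976 (Cinder) > 952 (Talon) > …
Tie at $999 → Larkspur wins by tie-break.
Larkspur has the highest bid and pays exactly that: $999.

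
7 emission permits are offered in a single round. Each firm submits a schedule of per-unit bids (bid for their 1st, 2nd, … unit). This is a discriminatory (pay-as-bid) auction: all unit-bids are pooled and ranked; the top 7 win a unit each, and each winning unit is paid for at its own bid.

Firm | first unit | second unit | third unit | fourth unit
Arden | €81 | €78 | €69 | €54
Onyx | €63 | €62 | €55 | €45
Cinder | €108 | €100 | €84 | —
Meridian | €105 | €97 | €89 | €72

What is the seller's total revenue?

Total revenue: €664

Merging the schedules and taking the best 7: 108 (Cinder-1), 105 (Meridian-1), 100 (Cinder-2), 97 (Meridian-2), 89 (Meridian-3), 84 (Cinder-3), 81 (Arden-1)
Next rejected bid: €78 (not a price — pay-as-bid).
Each winning unit pays its own bid.
Revenue = 108 + 105 + 100 + 97 + 89 + 84 + 81 = €664.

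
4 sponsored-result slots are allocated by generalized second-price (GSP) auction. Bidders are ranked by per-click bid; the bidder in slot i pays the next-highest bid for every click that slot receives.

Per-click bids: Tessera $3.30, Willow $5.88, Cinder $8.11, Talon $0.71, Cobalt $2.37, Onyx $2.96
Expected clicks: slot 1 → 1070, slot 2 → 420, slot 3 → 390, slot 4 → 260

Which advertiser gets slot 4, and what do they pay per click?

Onyx; $2.37 per click

Ranked by bid: $8.11 (Cinder) > $5.88 (Willow) > $3.30 (Tessera) > $2.96 (Onyx) > $2.37 (Cobalt) > …
Slot 4 goes to the fourth-ranked bidder, Onyx, who pays the next bid down: $2.37/click.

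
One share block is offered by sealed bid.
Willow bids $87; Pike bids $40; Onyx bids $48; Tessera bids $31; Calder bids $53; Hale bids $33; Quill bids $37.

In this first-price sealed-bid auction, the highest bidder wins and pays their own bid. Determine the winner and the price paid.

Bids in order: 87 (Willow) > 53 (Calder) > 48 (Onyx) > 40 (Pike) > 37 (Quill) > 33 (Hale) > …
First-price: Willow pays what they bid, $87.

Willow pays $87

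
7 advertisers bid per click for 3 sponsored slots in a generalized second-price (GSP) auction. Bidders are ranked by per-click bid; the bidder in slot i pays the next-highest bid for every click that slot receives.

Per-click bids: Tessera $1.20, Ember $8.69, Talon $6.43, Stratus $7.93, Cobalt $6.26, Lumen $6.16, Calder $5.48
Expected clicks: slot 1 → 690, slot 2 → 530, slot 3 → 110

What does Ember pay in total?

Ember pays $5471.70

Per-click bids in order: $8.69 (Ember) > $7.93 (Stratus) > $6.43 (Talon) > $6.26 (Cobalt) > …
Ember holds slot 1 → pays next bid $7.93 × 690 clicks = $5471.70.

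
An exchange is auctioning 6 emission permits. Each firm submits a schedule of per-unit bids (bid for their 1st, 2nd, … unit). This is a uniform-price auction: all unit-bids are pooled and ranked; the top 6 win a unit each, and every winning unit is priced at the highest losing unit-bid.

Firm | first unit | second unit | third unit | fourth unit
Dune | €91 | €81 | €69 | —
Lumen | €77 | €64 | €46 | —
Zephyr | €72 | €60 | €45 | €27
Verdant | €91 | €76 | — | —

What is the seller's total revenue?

Pooled unit-bids ranked (top 6): 91 (Dune-1), 91 (Verdant-1), 81 (Dune-2), 77 (Lumen-1), 76 (Verdant-2), 72 (Zephyr-1)
The (k+1)-th unit-bid is €69.
Allocation: Dune 2, Lumen 1, Verdant 2, Zephyr 1. Every unit priced at €69.
Revenue = 6 × 69 = €414.

Total revenue: €414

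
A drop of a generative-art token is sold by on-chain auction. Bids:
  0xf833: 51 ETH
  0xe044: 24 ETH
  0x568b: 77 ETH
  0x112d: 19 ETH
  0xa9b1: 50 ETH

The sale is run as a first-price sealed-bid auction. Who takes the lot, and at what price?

0x568b pays 77 ETH

Bids in order: 77 (0x568b) > 51 (0xf833) > 50 (0xa9b1) > 24 (0xe044) > 19 (0x112d)
0x568b has the highest bid and pays exactly that: 77 ETH.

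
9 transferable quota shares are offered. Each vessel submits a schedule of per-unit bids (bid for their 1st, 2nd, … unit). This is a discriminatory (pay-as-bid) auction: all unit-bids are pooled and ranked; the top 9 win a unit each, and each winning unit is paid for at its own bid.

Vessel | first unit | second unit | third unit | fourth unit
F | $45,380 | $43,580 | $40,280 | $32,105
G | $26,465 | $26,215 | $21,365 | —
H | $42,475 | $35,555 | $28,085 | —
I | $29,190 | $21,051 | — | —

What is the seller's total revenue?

Total revenue: $323,115

All unit-bids, highest first — top 9: 45,380 (F-1), 43,580 (F-2), 42,475 (H-1), 40,280 (F-3), 35,555 (H-2), 32,105 (F-4), 29,190 (I-1), 28,085 (H-3), 26,465 (G-1)
Next rejected bid: $26,215 (not a price — pay-as-bid).
Each winning unit pays its own bid.
Revenue = 45,380 + 43,580 + 42,475 + 40,280 + 35,555 + 32,105 + 29,190 + 28,085 + 26,465 = $323,115.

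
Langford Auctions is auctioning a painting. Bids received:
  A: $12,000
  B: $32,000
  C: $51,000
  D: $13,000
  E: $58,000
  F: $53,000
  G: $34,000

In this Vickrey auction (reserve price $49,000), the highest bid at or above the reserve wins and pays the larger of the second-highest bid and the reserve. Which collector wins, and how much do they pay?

Bids in order: 58,000 (E) > 53,000 (F) > 51,000 (C) > 34,000 (G) > 32,000 (B) > 13,000 (D) > …
E has the top bid at or above the reserve ($58,000).
Second-highest bid $53,000 exceeds the reserve $49,000 → payment $53,000.

E pays $53,000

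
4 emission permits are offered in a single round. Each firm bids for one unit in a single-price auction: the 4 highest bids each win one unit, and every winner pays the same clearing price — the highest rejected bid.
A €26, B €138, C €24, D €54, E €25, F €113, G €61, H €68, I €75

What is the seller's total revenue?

Total revenue: €244

Sorting: 138 (B), 113 (F), 75 (I), 68 (H), 61 (G), 54 (D), …
Winners (4 units): B, F, I, H.
Clearing price = highest rejected bid = €61.
Total revenue = 4 × €61 = €244.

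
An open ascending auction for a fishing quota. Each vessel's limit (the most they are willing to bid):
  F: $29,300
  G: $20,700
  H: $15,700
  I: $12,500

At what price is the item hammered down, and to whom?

Sorting limits: 29,300 (F) > 20,700 (G) > 15,700 (H) > 12,500 (I)
Bidding ends when G exits at $20,700; F takes it.

F wins at $20,700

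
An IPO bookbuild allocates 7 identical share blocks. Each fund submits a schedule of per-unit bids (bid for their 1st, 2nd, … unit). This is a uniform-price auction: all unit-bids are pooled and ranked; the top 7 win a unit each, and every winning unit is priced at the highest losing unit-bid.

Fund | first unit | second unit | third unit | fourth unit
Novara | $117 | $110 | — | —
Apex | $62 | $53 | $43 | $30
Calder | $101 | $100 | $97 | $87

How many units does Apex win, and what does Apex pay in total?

All unit-bids, highest first — top 7: 117 (Novara-1), 110 (Novara-2), 101 (Calder-1), 100 (Calder-2), 97 (Calder-3), 87 (Calder-4), 62 (Apex-1)
Highest rejected unit-bid = $53.
Apex wins 1 unit(s) at $53 each.

Apex: 1 unit, pays $53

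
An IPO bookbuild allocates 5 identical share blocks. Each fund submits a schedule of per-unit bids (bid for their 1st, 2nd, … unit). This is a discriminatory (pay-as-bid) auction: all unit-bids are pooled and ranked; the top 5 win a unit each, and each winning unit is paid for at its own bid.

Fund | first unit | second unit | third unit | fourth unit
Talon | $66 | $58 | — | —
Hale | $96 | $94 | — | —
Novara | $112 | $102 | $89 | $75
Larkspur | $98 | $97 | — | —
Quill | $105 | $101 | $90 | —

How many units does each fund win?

Merging the schedules and taking the best 5: 112 (Novara-1), 105 (Quill-1), 102 (Novara-2), 101 (Quill-2), 98 (Larkspur-1)
Next rejected bid: $97 (not a price — pay-as-bid).
Allocation: Larkspur 1, Novara 2, Quill 2.

Larkspur 1, Novara 2, Quill 2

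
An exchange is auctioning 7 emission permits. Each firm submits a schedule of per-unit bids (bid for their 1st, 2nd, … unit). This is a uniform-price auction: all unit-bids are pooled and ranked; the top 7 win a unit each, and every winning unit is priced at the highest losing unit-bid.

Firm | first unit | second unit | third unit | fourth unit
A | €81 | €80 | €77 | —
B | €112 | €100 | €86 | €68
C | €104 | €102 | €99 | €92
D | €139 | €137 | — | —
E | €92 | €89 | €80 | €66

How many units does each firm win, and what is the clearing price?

Pooled unit-bids ranked (top 7): 139 (D-1), 137 (D-2), 112 (B-1), 104 (C-1), 102 (C-2), 100 (B-2), 99 (C-3)
First bid not allocated: €92.
Allocation: B 2, C 3, D 2.

B 2, C 3, D 2; clearing price €92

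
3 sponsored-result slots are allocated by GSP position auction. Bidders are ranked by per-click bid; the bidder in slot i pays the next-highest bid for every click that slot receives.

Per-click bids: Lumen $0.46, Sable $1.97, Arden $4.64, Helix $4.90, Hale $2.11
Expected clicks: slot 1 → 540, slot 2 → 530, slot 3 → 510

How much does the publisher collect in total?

Per-click bids in order: $4.90 (Helix) > $4.64 (Arden) > $2.11 (Hale) > $1.97 (Sable) > …
Slot 1: Helix pays $4.64 × 540 = $2505.60
Slot 2: Arden pays $2.11 × 530 = $1118.30
Slot 3: Hale pays $1.97 × 510 = $1004.70
Total = $4628.60

Total revenue: $4628.60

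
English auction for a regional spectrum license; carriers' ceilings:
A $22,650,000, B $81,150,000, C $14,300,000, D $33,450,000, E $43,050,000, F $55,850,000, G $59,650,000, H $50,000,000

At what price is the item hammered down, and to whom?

Limits ranked: 81,150,000 (B) > 59,650,000 (G) > 55,850,000 (F) > 50,000,000 (H) > 43,050,000 (E) > 33,450,000 (D) > …
G is the last rival to drop out, at $59,650,000; B remains and wins at that price.

B wins at $59,650,000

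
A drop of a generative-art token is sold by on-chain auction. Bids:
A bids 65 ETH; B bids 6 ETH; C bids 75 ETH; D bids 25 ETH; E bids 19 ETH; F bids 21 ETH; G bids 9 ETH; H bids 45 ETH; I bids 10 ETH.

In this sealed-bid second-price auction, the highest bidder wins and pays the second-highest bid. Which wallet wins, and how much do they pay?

Sealed-bid second-price auction: the highest bidder wins and pays the second-highest bid.
Bids in order: 75 (C) > 65 (A) > 45 (H) > 25 (D) > 21 (F) > 19 (E) > …
Second-price: C pays A's bid of 65 ETH.

C pays 65 ETH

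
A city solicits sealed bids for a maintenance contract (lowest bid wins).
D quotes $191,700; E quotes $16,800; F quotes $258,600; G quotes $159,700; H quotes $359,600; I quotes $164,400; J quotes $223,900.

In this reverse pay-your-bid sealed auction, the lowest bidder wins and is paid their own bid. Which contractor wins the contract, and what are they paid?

Rule: the lowest bidder wins and is paid their own bid.
Bids ranked: 16,800 (E) < 159,700 (G) < 164,400 (I) < 191,700 (D) < 223,900 (J) < 258,600 (F) < …
E is lowest → is paid own bid, $16,800.

E is paid $16,800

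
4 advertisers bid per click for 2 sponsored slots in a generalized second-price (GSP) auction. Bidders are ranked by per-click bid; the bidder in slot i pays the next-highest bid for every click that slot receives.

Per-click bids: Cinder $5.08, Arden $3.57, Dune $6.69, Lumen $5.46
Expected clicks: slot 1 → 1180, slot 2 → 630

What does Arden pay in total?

Arden pays $0.00

Per-click bids in order: $6.69 (Dune) > $5.46 (Lumen) > $5.08 (Cinder) > …
Arden ranks below slot 2 → no slot, pays nothing.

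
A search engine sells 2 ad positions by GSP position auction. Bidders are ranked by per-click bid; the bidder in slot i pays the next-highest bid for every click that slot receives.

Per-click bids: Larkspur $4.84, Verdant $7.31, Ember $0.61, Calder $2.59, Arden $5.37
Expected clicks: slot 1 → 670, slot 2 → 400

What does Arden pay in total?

Per-click bids in order: $7.31 (Verdant) > $5.37 (Arden) > $4.84 (Larkspur) > …
Arden holds slot 2 → pays next bid $4.84 × 400 clicks = $1936.00.

Arden pays $1936.00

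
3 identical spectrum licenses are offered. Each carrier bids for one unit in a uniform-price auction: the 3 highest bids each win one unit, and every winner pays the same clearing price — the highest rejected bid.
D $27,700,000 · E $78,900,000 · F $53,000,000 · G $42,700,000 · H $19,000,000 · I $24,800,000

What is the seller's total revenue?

Ordering the bids: 78,900,000 (E), 53,000,000 (F), 42,700,000 (G), 27,700,000 (D), 24,800,000 (I), …
Winners (3 units): E, F, G.
Clearing price = highest rejected bid = $27,700,000.
Total revenue = 3 × $27,700,000 = $83,100,000.

Total revenue: $83,100,000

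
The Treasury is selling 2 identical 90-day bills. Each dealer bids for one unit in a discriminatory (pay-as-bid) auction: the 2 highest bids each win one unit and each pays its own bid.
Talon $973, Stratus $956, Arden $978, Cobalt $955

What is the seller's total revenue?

Total revenue: $1,951

Bids ranked high→low: 978 (Arden), 973 (Talon), 956 (Stratus), 955 (Cobalt)
The 2 highest are Arden, Talon.
Total revenue = 978 + 973 = $1,951.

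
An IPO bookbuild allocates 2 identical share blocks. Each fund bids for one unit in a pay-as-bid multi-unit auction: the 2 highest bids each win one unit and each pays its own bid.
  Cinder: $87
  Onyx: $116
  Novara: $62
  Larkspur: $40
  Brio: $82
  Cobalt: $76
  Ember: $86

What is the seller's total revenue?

Sorting: 116 (Onyx), 87 (Cinder), 86 (Ember), 82 (Brio), …
The 2 highest are Onyx, Cinder.
Total revenue = 116 + 87 = $203.

Total revenue: $203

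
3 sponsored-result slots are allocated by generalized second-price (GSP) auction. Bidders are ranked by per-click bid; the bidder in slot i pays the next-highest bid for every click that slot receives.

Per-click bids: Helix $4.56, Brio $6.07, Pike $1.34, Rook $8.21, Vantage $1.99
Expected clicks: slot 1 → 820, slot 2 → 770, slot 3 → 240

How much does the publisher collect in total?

Total revenue: $8966.20

Ranked by bid: $8.21 (Rook) > $6.07 (Brio) > $4.56 (Helix) > $1.99 (Vantage) > …
Slot 1: Rook pays $6.07 × 820 = $4977.40
Slot 2: Brio pays $4.56 × 770 = $3511.20
Slot 3: Helix pays $1.99 × 240 = $477.60
Total = $8966.20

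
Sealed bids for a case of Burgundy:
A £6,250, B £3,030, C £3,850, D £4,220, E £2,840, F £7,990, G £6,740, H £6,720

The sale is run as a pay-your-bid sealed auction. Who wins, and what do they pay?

F pays £7,990

Sorting bids: 7,990 (F) > 6,740 (G) > 6,720 (H) > 6,250 (A) > 4,220 (D) > 3,850 (C) > …
First-price: F pays what they bid, £7,990.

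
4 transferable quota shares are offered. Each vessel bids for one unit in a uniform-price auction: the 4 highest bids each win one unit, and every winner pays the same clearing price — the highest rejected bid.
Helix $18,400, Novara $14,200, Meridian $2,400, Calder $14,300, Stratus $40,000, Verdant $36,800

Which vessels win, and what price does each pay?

Stratus, Verdant, Helix, Calder; each pays $14,200

Sorting: 40,000 (Stratus), 36,800 (Verdant), 18,400 (Helix), 14,300 (Calder), 14,200 (Novara), 2,400 (Meridian)
The 4 highest are Stratus, Verdant, Helix, Calder.
Clearing price = highest rejected bid = $14,200.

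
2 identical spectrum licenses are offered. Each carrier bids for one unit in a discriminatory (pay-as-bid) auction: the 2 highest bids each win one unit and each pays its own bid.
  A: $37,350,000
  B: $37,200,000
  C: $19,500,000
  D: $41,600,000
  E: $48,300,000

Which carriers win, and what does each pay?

Ordering the bids: 48,300,000 (E), 41,600,000 (D), 37,350,000 (A), 37,200,000 (B), …
The 2 highest are E, D.
Each winner pays its own bid: E $48,300,000, D $41,600,000.

E $48,300,000, D $41,600,000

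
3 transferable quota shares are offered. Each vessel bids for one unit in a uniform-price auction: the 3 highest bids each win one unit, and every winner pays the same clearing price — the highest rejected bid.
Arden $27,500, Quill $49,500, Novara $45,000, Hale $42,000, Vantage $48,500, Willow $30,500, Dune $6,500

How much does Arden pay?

Arden pays $0

Ordering the bids: 49,500 (Quill), 48,500 (Vantage), 45,000 (Novara), 42,000 (Hale), 30,500 (Willow), …
The 3 highest are Quill, Vantage, Novara.
Clearing price = highest rejected bid = $42,000.
Arden does not win → pays $0.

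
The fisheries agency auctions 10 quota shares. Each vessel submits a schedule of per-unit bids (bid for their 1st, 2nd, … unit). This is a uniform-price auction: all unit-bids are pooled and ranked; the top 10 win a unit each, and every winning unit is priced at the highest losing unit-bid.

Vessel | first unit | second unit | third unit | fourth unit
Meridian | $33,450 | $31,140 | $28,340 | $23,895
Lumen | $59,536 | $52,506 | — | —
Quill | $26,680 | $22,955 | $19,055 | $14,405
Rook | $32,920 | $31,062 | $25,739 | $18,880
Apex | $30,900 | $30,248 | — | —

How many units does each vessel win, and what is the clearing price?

Pooled unit-bids ranked (top 10): 59,536 (Lumen-1), 52,506 (Lumen-2), 33,450 (Meridian-1), 32,920 (Rook-1), 31,140 (Meridian-2), 31,062 (Rook-2), 30,900 (Apex-1), 30,248 (Apex-2), 28,340 (Meridian-3), 26,680 (Quill-1)
Highest rejected unit-bid = $25,739.
Allocation: Apex 2, Lumen 2, Meridian 3, Quill 1, Rook 2.

Apex 2, Lumen 2, Meridian 3, Quill 1, Rook 2; clearing price $25,739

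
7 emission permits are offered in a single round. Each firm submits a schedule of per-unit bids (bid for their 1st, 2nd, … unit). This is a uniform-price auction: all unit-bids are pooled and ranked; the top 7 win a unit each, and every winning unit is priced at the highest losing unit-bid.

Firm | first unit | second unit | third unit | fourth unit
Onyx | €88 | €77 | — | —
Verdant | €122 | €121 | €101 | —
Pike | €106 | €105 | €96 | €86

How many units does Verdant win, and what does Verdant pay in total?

Pooled unit-bids ranked (top 7): 122 (Verdant-1), 121 (Verdant-2), 106 (Pike-1), 105 (Pike-2), 101 (Verdant-3), 96 (Pike-3), 88 (Onyx-1)
Highest rejected unit-bid = €86.
Verdant wins 3 unit(s) at €86 each.

Verdant: 3 units, pays €258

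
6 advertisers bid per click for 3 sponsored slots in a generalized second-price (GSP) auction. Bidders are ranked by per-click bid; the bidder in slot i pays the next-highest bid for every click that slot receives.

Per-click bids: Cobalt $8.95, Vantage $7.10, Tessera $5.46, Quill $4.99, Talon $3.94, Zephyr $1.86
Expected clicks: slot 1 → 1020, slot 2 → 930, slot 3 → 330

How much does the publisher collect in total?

Total revenue: $13966.50

Sorting advertisers: $8.95 (Cobalt) > $7.10 (Vantage) > $5.46 (Tessera) > $4.99 (Quill) > …
Slot 1: Cobalt pays $7.10 × 1020 = $7242.00
Slot 2: Vantage pays $5.46 × 930 = $5077.80
Slot 3: Tessera pays $4.99 × 330 = $1646.70
Total = $13966.50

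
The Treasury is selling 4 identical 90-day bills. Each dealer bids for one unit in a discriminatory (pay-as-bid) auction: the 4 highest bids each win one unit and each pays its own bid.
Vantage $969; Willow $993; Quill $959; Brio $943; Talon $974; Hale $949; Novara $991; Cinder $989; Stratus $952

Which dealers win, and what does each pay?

Willow $993, Novara $991, Cinder $989, Talon $974

Bids ranked high→low: 993 (Willow), 991 (Novara), 989 (Cinder), 974 (Talon), 969 (Vantage), 959 (Quill), …
Top 4: Willow, Novara, Cinder, Talon.
Each winner pays its own bid: Willow $993, Novara $991, Cinder $989, Talon $974.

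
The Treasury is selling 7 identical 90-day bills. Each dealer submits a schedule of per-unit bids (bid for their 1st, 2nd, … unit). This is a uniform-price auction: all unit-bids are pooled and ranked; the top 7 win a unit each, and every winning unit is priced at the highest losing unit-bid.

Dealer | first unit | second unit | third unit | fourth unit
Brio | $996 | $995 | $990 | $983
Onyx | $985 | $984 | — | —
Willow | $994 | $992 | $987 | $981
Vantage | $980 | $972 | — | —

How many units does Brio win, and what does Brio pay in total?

Brio: 3 units, pays $2,952

Pooled unit-bids ranked (top 7): 996 (Brio-1), 995 (Brio-2), 994 (Willow-1), 992 (Willow-2), 990 (Brio-3), 987 (Willow-3), 985 (Onyx-1)
The (k+1)-th unit-bid is $984.
Brio wins 3 unit(s) at $984 each.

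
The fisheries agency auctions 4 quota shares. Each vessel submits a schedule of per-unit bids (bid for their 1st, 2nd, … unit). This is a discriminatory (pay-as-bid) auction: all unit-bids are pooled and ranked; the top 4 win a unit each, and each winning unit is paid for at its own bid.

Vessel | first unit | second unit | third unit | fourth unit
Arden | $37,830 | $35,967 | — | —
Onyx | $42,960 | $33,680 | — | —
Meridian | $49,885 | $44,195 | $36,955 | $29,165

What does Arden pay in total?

Merging the schedules and taking the best 4: 49,885 (Meridian-1), 44,195 (Meridian-2), 42,960 (Onyx-1), 37,830 (Arden-1)
Next rejected bid: $36,955 (not a price — pay-as-bid).
Arden's winning unit-bids: 37,830 = $37,830.

Arden pays $37,830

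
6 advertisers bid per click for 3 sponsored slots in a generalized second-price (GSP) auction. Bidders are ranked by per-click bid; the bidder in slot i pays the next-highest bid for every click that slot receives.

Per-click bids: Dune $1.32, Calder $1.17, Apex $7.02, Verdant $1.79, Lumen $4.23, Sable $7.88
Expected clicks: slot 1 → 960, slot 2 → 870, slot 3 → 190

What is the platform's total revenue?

Sorting advertisers: $7.88 (Sable) > $7.02 (Apex) > $4.23 (Lumen) > $1.79 (Verdant) > …
Slot 1: Sable pays $7.02 × 960 = $6739.20
Slot 2: Apex pays $4.23 × 870 = $3680.10
Slot 3: Lumen pays $1.79 × 190 = $340.10
Total = $10759.40

Total revenue: $10759.40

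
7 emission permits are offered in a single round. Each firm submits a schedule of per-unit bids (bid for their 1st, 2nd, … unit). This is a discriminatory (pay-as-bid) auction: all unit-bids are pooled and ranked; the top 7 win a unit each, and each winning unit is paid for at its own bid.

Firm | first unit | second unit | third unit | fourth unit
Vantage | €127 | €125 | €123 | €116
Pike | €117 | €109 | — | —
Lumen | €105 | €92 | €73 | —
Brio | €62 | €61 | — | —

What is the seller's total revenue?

Total revenue: €822

All unit-bids, highest first — top 7: 127 (Vantage-1), 125 (Vantage-2), 123 (Vantage-3), 117 (Pike-1), 116 (Vantage-4), 109 (Pike-2), 105 (Lumen-1)
Next rejected bid: €92 (not a price — pay-as-bid).
Each winning unit pays its own bid.
Revenue = 127 + 125 + 123 + 117 + 116 + 109 + 105 = €822.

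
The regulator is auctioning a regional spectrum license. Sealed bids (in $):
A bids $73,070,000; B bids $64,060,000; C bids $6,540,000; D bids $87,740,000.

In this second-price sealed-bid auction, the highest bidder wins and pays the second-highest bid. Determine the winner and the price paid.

D pays $73,070,000

Bids in order: 87,740,000 (D) > 73,070,000 (A) > 64,060,000 (B) > 6,540,000 (C)
D is highest; pays the second-highest bid, $73,070,000.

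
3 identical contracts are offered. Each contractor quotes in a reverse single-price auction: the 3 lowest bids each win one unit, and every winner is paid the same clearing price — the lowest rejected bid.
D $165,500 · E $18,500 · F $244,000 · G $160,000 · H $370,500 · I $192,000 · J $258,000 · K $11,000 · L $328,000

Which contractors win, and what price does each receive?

K, E, G; each is paid $165,500

Bids ranked low→high: 11,000 (K), 18,500 (E), 160,000 (G), 165,500 (D), 192,000 (I), …
Lowest 3: K, E, G.
Clearing price = lowest rejected bid = $165,500.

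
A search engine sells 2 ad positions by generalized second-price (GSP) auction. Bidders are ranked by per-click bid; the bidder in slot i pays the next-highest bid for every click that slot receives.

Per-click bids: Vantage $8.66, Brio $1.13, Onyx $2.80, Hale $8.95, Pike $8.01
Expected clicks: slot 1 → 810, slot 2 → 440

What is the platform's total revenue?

Sorting advertisers: $8.95 (Hale) > $8.66 (Vantage) > $8.01 (Pike) > …
Slot 1: Hale pays $8.66 × 810 = $7014.60
Slot 2: Vantage pays $8.01 × 440 = $3524.40
Total = $10539.00

Total revenue: $10539.00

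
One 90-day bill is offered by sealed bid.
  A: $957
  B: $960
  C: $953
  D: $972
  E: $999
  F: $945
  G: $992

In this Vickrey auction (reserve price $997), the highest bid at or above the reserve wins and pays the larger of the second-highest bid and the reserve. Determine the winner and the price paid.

Sorting bids: 999 (E) > 992 (G) > 972 (D) > 960 (B) > 957 (A) > 953 (C) > …
Highest eligible bid: E at $999.
max(second-highest $992, reserve $997) = $997.

E pays $997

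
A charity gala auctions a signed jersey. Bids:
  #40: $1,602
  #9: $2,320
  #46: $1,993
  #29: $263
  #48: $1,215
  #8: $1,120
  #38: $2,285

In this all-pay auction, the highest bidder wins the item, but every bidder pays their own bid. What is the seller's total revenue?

Bids in order: 2,320 (#9) > 2,285 (#38) > 1,993 (#46) > 1,602 (#40) > 1,215 (#48) > 1,120 (#8) > …
Every bidder forfeits their bid regardless of winning.
Revenue = 1,602 + 2,320 + 1,993 + 263 + 1,215 + 1,120 + 2,285 = $10,798.

Total revenue: $10,798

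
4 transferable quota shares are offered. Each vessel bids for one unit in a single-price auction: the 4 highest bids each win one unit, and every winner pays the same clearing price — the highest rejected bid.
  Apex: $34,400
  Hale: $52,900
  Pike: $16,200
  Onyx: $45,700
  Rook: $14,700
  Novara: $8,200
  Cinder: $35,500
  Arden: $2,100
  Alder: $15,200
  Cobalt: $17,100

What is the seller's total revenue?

Total revenue: $68,400

Bids ranked high→low: 52,900 (Hale), 45,700 (Onyx), 35,500 (Cinder), 34,400 (Apex), 17,100 (Cobalt), 16,200 (Pike), …
The 4 highest are Hale, Onyx, Cinder, Apex.
Highest unsuccessful bid: $17,100 → clearing price.
Total revenue = 4 × $17,100 = $68,400.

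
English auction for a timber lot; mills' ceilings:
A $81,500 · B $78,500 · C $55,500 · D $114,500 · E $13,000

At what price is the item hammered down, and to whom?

D wins at $81,500

Rule: the price rises until one bidder remains; the winner pays the price at which the last rival dropped out.
Limits in order: 114,500 (D) > 81,500 (A) > 78,500 (B) > 55,500 (C) > 13,000 (E)
Once the price passes $81,500, only D is left; the hammer falls at A's limit of $81,500.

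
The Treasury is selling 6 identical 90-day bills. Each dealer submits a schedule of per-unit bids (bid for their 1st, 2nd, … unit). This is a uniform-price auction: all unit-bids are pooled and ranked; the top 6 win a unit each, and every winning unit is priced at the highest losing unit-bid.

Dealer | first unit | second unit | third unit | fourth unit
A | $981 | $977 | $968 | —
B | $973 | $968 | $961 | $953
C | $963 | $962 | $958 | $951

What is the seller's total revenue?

Total revenue: $5,772

Merging the schedules and taking the best 6: 981 (A-1), 977 (A-2), 973 (B-1), 968 (A-3), 968 (B-2), 963 (C-1)
The (k+1)-th unit-bid is $962.
Allocation: A 3, B 2, C 1. Every unit priced at $962.
Revenue = 6 × 962 = $5,772.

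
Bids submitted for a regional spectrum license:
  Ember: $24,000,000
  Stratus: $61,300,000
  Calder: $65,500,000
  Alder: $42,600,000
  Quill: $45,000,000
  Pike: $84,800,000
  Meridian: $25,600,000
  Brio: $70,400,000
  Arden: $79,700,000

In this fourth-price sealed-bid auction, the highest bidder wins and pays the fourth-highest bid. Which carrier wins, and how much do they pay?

Bids ranked: 84,800,000 (Pike) > 79,700,000 (Arden) > 70,400,000 (Brio) > 65,500,000 (Calder) > 61,300,000 (Stratus) > 45,000,000 (Quill) > …
Pike is highest; pays the fourth-highest bid, $65,500,000.

Pike pays $65,500,000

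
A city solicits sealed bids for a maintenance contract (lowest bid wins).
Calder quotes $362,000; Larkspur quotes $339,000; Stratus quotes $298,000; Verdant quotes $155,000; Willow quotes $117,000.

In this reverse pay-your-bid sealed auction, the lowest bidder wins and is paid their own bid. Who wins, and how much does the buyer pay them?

Willow is paid $117,000

Bids ranked: 117,000 (Willow) < 155,000 (Verdant) < 298,000 (Stratus) < 339,000 (Larkspur) < 362,000 (Calder)
First-price: Willow is paid what they bid, $117,000.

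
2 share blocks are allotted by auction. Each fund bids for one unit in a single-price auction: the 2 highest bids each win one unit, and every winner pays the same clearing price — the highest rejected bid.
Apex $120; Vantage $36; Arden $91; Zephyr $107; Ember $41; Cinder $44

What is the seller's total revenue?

Bids ranked high→low: 120 (Apex), 107 (Zephyr), 91 (Arden), 44 (Cinder), …
Top 2: Apex, Zephyr.
First losing bid is Arden's $91, which sets the uniform price.
Total revenue = 2 × $91 = $182.

Total revenue: $182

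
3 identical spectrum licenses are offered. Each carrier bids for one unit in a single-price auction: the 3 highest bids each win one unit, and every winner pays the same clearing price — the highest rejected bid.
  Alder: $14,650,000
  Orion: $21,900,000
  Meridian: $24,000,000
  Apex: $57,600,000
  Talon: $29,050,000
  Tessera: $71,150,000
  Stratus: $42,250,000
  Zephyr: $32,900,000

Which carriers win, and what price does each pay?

Tessera, Apex, Stratus; each pays $32,900,000

Ordering the bids: 71,150,000 (Tessera), 57,600,000 (Apex), 42,250,000 (Stratus), 32,900,000 (Zephyr), 29,050,000 (Talon), …
Winners (3 units): Tessera, Apex, Stratus.
Clearing price = highest rejected bid = $32,900,000.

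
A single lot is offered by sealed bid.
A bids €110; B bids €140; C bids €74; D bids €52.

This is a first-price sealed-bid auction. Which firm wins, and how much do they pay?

B pays €140

Rule: the highest bidder wins and pays their own bid.
Bids ranked: 140 (B) > 110 (A) > 74 (C) > 52 (D)
First-price: B pays what they bid, €140.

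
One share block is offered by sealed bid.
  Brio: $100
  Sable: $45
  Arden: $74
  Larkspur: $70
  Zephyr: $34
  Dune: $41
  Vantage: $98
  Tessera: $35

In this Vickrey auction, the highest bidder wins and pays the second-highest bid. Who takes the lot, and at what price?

Sorting bids: 100 (Brio) > 98 (Vantage) > 74 (Arden) > 70 (Larkspur) > 45 (Sable) > 41 (Dune) > …
Brio is highest; pays the second-highest bid, $98.

Brio pays $98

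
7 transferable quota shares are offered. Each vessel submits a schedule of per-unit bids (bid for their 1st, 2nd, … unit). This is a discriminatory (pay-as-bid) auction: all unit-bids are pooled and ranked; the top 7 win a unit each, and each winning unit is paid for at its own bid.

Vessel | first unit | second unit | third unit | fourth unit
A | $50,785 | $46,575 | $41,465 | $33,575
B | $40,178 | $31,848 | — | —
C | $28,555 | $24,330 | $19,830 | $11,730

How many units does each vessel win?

A 4, B 2, C 1

All unit-bids, highest first — top 7: 50,785 (A-1), 46,575 (A-2), 41,465 (A-3), 40,178 (B-1), 33,575 (A-4), 31,848 (B-2), 28,555 (C-1)
Next rejected bid: $24,330 (not a price — pay-as-bid).
Allocation: A 4, B 2, C 1.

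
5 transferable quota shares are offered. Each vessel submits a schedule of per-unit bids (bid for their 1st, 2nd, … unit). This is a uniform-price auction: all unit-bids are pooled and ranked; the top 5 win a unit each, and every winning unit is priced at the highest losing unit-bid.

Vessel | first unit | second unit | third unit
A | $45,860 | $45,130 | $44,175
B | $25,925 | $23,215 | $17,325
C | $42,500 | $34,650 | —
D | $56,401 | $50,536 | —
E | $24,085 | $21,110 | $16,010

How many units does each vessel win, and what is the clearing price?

A 3, D 2; clearing price $42,500

Pooled unit-bids ranked (top 5): 56,401 (D-1), 50,536 (D-2), 45,860 (A-1), 45,130 (A-2), 44,175 (A-3)
Highest rejected unit-bid = $42,500.
Allocation: A 3, D 2.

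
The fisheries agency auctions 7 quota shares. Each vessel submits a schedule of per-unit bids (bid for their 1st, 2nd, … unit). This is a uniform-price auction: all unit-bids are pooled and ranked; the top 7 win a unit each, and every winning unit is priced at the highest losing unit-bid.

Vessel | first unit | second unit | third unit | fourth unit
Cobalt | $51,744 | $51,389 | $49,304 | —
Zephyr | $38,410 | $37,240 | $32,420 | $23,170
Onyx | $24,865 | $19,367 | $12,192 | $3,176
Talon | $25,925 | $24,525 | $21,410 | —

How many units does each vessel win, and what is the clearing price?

Cobalt 3, Talon 1, Zephyr 3; clearing price $24,865

Merging the schedules and taking the best 7: 51,744 (Cobalt-1), 51,389 (Cobalt-2), 49,304 (Cobalt-3), 38,410 (Zephyr-1), 37,240 (Zephyr-2), 32,420 (Zephyr-3), 25,925 (Talon-1)
The (k+1)-th unit-bid is $24,865.
Allocation: Cobalt 3, Talon 1, Zephyr 3.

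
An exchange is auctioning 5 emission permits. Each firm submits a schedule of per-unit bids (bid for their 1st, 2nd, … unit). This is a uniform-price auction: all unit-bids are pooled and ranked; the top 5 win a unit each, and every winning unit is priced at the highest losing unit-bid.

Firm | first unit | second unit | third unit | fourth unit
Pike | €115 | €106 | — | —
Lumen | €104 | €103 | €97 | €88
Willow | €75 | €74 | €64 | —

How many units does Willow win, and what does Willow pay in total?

All unit-bids, highest first — top 5: 115 (Pike-1), 106 (Pike-2), 104 (Lumen-1), 103 (Lumen-2), 97 (Lumen-3)
First bid not allocated: €88.
Willow wins 0 unit(s) at €88 each.

Willow: 0 units, pays €0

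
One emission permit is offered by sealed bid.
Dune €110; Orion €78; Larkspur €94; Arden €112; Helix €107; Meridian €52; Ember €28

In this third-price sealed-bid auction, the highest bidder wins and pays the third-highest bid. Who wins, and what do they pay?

Bids ranked: 112 (Arden) > 110 (Dune) > 107 (Helix) > 94 (Larkspur) > 78 (Orion) > 52 (Meridian) > …
Arden wins; payment is bid #3 in the ranking = €107.

Arden pays €107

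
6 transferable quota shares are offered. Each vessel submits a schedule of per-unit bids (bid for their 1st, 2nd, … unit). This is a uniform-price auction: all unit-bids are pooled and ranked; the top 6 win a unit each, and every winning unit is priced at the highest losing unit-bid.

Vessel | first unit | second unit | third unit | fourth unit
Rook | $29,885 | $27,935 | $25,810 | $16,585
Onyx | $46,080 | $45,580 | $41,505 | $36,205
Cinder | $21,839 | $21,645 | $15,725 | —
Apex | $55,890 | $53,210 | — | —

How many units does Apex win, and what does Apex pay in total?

Pooled unit-bids ranked (top 6): 55,890 (Apex-1), 53,210 (Apex-2), 46,080 (Onyx-1), 45,580 (Onyx-2), 41,505 (Onyx-3), 36,205 (Onyx-4)
The (k+1)-th unit-bid is $29,885.
Apex wins 2 unit(s) at $29,885 each.

Apex: 2 units, pays $59,770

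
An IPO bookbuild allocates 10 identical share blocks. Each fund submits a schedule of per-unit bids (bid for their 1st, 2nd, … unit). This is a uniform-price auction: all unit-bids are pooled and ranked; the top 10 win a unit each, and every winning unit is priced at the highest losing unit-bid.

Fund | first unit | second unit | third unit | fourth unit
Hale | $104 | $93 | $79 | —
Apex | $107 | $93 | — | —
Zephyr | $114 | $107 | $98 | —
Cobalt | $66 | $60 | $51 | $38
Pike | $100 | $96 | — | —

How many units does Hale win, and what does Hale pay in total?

Hale: 3 units, pays $198

Pooled unit-bids ranked (top 10): 114 (Zephyr-1), 107 (Apex-1), 107 (Zephyr-2), 104 (Hale-1), 100 (Pike-1), 98 (Zephyr-3), 96 (Pike-2), 93 (Hale-2), 93 (Apex-2), 79 (Hale-3)
The (k+1)-th unit-bid is $66.
Hale wins 3 unit(s) at $66 each.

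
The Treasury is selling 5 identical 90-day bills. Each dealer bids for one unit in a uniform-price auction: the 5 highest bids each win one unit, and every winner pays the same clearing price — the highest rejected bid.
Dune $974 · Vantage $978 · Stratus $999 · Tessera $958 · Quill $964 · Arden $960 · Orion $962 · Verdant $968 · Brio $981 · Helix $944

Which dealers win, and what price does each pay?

Sorting: 999 (Stratus), 981 (Brio), 978 (Vantage), 974 (Dune), 968 (Verdant), 964 (Quill), 962 (Orion), …
Winners (5 units): Stratus, Brio, Vantage, Dune, Verdant.
Clearing price = highest rejected bid = $964.

Stratus, Brio, Vantage, Dune, Verdant; each pays $964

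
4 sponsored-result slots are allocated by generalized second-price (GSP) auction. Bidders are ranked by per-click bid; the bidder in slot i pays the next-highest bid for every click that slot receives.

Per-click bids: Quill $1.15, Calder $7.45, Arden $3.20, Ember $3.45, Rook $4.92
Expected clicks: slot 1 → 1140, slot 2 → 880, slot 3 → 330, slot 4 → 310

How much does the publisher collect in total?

Per-click bids in order: $7.45 (Calder) > $4.92 (Rook) > $3.45 (Ember) > $3.20 (Arden) > $1.15 (Quill)
Slot 1: Calder pays $4.92 × 1140 = $5608.80
Slot 2: Rook pays $3.45 × 880 = $3036.00
Slot 3: Ember pays $3.20 × 330 = $1056.00
Slot 4: Arden pays $1.15 × 310 = $356.50
Total = $10057.30

Total revenue: $10057.30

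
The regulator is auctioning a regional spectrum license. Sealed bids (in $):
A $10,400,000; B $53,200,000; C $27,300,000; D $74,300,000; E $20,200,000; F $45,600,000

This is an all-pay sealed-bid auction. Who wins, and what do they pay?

All-pay sealed-bid auction: the highest bidder wins the item, but every bidder pays their own bid.
Bids ranked: 74,300,000 (D) > 53,200,000 (B) > 45,600,000 (F) > 27,300,000 (C) > 20,200,000 (E) > 10,400,000 (A)
D is highest and takes the item; every bidder forfeits their bid.

D pays $74,300,000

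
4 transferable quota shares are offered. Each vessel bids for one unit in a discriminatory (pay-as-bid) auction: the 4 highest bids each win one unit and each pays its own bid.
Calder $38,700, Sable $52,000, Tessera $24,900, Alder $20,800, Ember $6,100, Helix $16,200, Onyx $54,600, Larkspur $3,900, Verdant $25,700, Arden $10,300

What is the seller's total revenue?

Sorting: 54,600 (Onyx), 52,000 (Sable), 38,700 (Calder), 25,700 (Verdant), 24,900 (Tessera), 20,800 (Alder), …
Top 4: Onyx, Sable, Calder, Verdant.
Total revenue = 54,600 + 52,000 + 38,700 + 25,700 = $171,000.

Total revenue: $171,000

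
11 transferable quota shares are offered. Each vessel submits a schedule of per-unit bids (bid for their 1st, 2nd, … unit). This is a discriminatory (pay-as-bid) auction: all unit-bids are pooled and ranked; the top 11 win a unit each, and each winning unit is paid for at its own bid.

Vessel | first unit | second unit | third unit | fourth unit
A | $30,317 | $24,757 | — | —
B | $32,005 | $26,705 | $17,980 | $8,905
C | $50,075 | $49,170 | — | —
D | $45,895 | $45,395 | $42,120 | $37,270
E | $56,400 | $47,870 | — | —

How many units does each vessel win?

Pooled unit-bids ranked (top 11): 56,400 (E-1), 50,075 (C-1), 49,170 (C-2), 47,870 (E-2), 45,895 (D-1), 45,395 (D-2), 42,120 (D-3), 37,270 (D-4), 32,005 (B-1), 30,317 (A-1), 26,705 (B-2)
Next rejected bid: $24,757 (not a price — pay-as-bid).
Allocation: A 1, B 2, C 2, D 4, E 2.

A 1, B 2, C 2, D 4, E 2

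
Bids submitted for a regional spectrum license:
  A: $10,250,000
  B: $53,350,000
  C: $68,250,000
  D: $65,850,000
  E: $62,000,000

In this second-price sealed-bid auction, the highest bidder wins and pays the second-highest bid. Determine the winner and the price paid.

Bids ranked: 68,250,000 (C) > 65,850,000 (D) > 62,000,000 (E) > 53,350,000 (B) > 10,250,000 (A)
C is highest; pays the second-highest bid, $65,850,000.

C pays $65,850,000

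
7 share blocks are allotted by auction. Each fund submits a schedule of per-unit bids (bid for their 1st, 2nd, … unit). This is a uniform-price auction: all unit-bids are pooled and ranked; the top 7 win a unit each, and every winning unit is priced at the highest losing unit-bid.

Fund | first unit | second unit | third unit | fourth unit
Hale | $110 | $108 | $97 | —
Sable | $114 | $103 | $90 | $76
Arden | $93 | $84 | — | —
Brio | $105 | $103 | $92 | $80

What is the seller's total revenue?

Pooled unit-bids ranked (top 7): 114 (Sable-1), 110 (Hale-1), 108 (Hale-2), 105 (Brio-1), 103 (Sable-2), 103 (Brio-2), 97 (Hale-3)
Highest rejected unit-bid = $93.
Allocation: Brio 2, Hale 3, Sable 2. Every unit priced at $93.
Revenue = 7 × 93 = $651.

Total revenue: $651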